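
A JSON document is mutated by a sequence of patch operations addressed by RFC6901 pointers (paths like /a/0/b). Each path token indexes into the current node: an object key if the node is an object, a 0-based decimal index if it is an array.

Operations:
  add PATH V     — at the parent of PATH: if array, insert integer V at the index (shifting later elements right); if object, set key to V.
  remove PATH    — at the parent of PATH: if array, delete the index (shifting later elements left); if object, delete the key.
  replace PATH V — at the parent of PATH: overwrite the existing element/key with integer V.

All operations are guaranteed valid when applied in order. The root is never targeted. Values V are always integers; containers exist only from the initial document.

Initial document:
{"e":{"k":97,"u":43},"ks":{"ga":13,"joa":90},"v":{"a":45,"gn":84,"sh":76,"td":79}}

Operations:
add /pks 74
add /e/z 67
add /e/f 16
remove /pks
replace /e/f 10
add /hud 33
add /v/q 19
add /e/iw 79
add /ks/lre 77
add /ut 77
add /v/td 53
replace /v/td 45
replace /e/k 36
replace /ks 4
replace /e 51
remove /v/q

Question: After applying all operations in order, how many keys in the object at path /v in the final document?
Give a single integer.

Answer: 4

Derivation:
After op 1 (add /pks 74): {"e":{"k":97,"u":43},"ks":{"ga":13,"joa":90},"pks":74,"v":{"a":45,"gn":84,"sh":76,"td":79}}
After op 2 (add /e/z 67): {"e":{"k":97,"u":43,"z":67},"ks":{"ga":13,"joa":90},"pks":74,"v":{"a":45,"gn":84,"sh":76,"td":79}}
After op 3 (add /e/f 16): {"e":{"f":16,"k":97,"u":43,"z":67},"ks":{"ga":13,"joa":90},"pks":74,"v":{"a":45,"gn":84,"sh":76,"td":79}}
After op 4 (remove /pks): {"e":{"f":16,"k":97,"u":43,"z":67},"ks":{"ga":13,"joa":90},"v":{"a":45,"gn":84,"sh":76,"td":79}}
After op 5 (replace /e/f 10): {"e":{"f":10,"k":97,"u":43,"z":67},"ks":{"ga":13,"joa":90},"v":{"a":45,"gn":84,"sh":76,"td":79}}
After op 6 (add /hud 33): {"e":{"f":10,"k":97,"u":43,"z":67},"hud":33,"ks":{"ga":13,"joa":90},"v":{"a":45,"gn":84,"sh":76,"td":79}}
After op 7 (add /v/q 19): {"e":{"f":10,"k":97,"u":43,"z":67},"hud":33,"ks":{"ga":13,"joa":90},"v":{"a":45,"gn":84,"q":19,"sh":76,"td":79}}
After op 8 (add /e/iw 79): {"e":{"f":10,"iw":79,"k":97,"u":43,"z":67},"hud":33,"ks":{"ga":13,"joa":90},"v":{"a":45,"gn":84,"q":19,"sh":76,"td":79}}
After op 9 (add /ks/lre 77): {"e":{"f":10,"iw":79,"k":97,"u":43,"z":67},"hud":33,"ks":{"ga":13,"joa":90,"lre":77},"v":{"a":45,"gn":84,"q":19,"sh":76,"td":79}}
After op 10 (add /ut 77): {"e":{"f":10,"iw":79,"k":97,"u":43,"z":67},"hud":33,"ks":{"ga":13,"joa":90,"lre":77},"ut":77,"v":{"a":45,"gn":84,"q":19,"sh":76,"td":79}}
After op 11 (add /v/td 53): {"e":{"f":10,"iw":79,"k":97,"u":43,"z":67},"hud":33,"ks":{"ga":13,"joa":90,"lre":77},"ut":77,"v":{"a":45,"gn":84,"q":19,"sh":76,"td":53}}
After op 12 (replace /v/td 45): {"e":{"f":10,"iw":79,"k":97,"u":43,"z":67},"hud":33,"ks":{"ga":13,"joa":90,"lre":77},"ut":77,"v":{"a":45,"gn":84,"q":19,"sh":76,"td":45}}
After op 13 (replace /e/k 36): {"e":{"f":10,"iw":79,"k":36,"u":43,"z":67},"hud":33,"ks":{"ga":13,"joa":90,"lre":77},"ut":77,"v":{"a":45,"gn":84,"q":19,"sh":76,"td":45}}
After op 14 (replace /ks 4): {"e":{"f":10,"iw":79,"k":36,"u":43,"z":67},"hud":33,"ks":4,"ut":77,"v":{"a":45,"gn":84,"q":19,"sh":76,"td":45}}
After op 15 (replace /e 51): {"e":51,"hud":33,"ks":4,"ut":77,"v":{"a":45,"gn":84,"q":19,"sh":76,"td":45}}
After op 16 (remove /v/q): {"e":51,"hud":33,"ks":4,"ut":77,"v":{"a":45,"gn":84,"sh":76,"td":45}}
Size at path /v: 4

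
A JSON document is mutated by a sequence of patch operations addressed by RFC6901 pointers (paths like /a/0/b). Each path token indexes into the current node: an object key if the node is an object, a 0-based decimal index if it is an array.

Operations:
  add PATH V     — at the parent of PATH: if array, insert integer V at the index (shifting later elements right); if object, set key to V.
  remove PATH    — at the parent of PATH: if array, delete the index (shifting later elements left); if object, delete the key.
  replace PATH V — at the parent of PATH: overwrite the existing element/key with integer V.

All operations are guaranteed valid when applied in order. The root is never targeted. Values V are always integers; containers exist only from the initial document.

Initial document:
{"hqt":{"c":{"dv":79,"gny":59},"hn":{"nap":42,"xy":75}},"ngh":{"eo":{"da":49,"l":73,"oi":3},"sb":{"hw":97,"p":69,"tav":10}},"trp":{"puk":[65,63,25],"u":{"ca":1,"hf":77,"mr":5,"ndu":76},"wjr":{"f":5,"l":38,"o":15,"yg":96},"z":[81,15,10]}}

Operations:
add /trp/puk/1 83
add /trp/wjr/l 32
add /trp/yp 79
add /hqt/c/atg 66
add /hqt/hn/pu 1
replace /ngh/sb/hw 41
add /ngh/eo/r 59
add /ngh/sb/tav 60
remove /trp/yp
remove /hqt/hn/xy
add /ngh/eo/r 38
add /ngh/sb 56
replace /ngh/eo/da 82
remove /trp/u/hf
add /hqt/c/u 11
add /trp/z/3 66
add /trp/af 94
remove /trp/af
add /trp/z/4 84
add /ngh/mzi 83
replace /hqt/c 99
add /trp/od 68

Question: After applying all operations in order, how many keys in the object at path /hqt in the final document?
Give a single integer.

After op 1 (add /trp/puk/1 83): {"hqt":{"c":{"dv":79,"gny":59},"hn":{"nap":42,"xy":75}},"ngh":{"eo":{"da":49,"l":73,"oi":3},"sb":{"hw":97,"p":69,"tav":10}},"trp":{"puk":[65,83,63,25],"u":{"ca":1,"hf":77,"mr":5,"ndu":76},"wjr":{"f":5,"l":38,"o":15,"yg":96},"z":[81,15,10]}}
After op 2 (add /trp/wjr/l 32): {"hqt":{"c":{"dv":79,"gny":59},"hn":{"nap":42,"xy":75}},"ngh":{"eo":{"da":49,"l":73,"oi":3},"sb":{"hw":97,"p":69,"tav":10}},"trp":{"puk":[65,83,63,25],"u":{"ca":1,"hf":77,"mr":5,"ndu":76},"wjr":{"f":5,"l":32,"o":15,"yg":96},"z":[81,15,10]}}
After op 3 (add /trp/yp 79): {"hqt":{"c":{"dv":79,"gny":59},"hn":{"nap":42,"xy":75}},"ngh":{"eo":{"da":49,"l":73,"oi":3},"sb":{"hw":97,"p":69,"tav":10}},"trp":{"puk":[65,83,63,25],"u":{"ca":1,"hf":77,"mr":5,"ndu":76},"wjr":{"f":5,"l":32,"o":15,"yg":96},"yp":79,"z":[81,15,10]}}
After op 4 (add /hqt/c/atg 66): {"hqt":{"c":{"atg":66,"dv":79,"gny":59},"hn":{"nap":42,"xy":75}},"ngh":{"eo":{"da":49,"l":73,"oi":3},"sb":{"hw":97,"p":69,"tav":10}},"trp":{"puk":[65,83,63,25],"u":{"ca":1,"hf":77,"mr":5,"ndu":76},"wjr":{"f":5,"l":32,"o":15,"yg":96},"yp":79,"z":[81,15,10]}}
After op 5 (add /hqt/hn/pu 1): {"hqt":{"c":{"atg":66,"dv":79,"gny":59},"hn":{"nap":42,"pu":1,"xy":75}},"ngh":{"eo":{"da":49,"l":73,"oi":3},"sb":{"hw":97,"p":69,"tav":10}},"trp":{"puk":[65,83,63,25],"u":{"ca":1,"hf":77,"mr":5,"ndu":76},"wjr":{"f":5,"l":32,"o":15,"yg":96},"yp":79,"z":[81,15,10]}}
After op 6 (replace /ngh/sb/hw 41): {"hqt":{"c":{"atg":66,"dv":79,"gny":59},"hn":{"nap":42,"pu":1,"xy":75}},"ngh":{"eo":{"da":49,"l":73,"oi":3},"sb":{"hw":41,"p":69,"tav":10}},"trp":{"puk":[65,83,63,25],"u":{"ca":1,"hf":77,"mr":5,"ndu":76},"wjr":{"f":5,"l":32,"o":15,"yg":96},"yp":79,"z":[81,15,10]}}
After op 7 (add /ngh/eo/r 59): {"hqt":{"c":{"atg":66,"dv":79,"gny":59},"hn":{"nap":42,"pu":1,"xy":75}},"ngh":{"eo":{"da":49,"l":73,"oi":3,"r":59},"sb":{"hw":41,"p":69,"tav":10}},"trp":{"puk":[65,83,63,25],"u":{"ca":1,"hf":77,"mr":5,"ndu":76},"wjr":{"f":5,"l":32,"o":15,"yg":96},"yp":79,"z":[81,15,10]}}
After op 8 (add /ngh/sb/tav 60): {"hqt":{"c":{"atg":66,"dv":79,"gny":59},"hn":{"nap":42,"pu":1,"xy":75}},"ngh":{"eo":{"da":49,"l":73,"oi":3,"r":59},"sb":{"hw":41,"p":69,"tav":60}},"trp":{"puk":[65,83,63,25],"u":{"ca":1,"hf":77,"mr":5,"ndu":76},"wjr":{"f":5,"l":32,"o":15,"yg":96},"yp":79,"z":[81,15,10]}}
After op 9 (remove /trp/yp): {"hqt":{"c":{"atg":66,"dv":79,"gny":59},"hn":{"nap":42,"pu":1,"xy":75}},"ngh":{"eo":{"da":49,"l":73,"oi":3,"r":59},"sb":{"hw":41,"p":69,"tav":60}},"trp":{"puk":[65,83,63,25],"u":{"ca":1,"hf":77,"mr":5,"ndu":76},"wjr":{"f":5,"l":32,"o":15,"yg":96},"z":[81,15,10]}}
After op 10 (remove /hqt/hn/xy): {"hqt":{"c":{"atg":66,"dv":79,"gny":59},"hn":{"nap":42,"pu":1}},"ngh":{"eo":{"da":49,"l":73,"oi":3,"r":59},"sb":{"hw":41,"p":69,"tav":60}},"trp":{"puk":[65,83,63,25],"u":{"ca":1,"hf":77,"mr":5,"ndu":76},"wjr":{"f":5,"l":32,"o":15,"yg":96},"z":[81,15,10]}}
After op 11 (add /ngh/eo/r 38): {"hqt":{"c":{"atg":66,"dv":79,"gny":59},"hn":{"nap":42,"pu":1}},"ngh":{"eo":{"da":49,"l":73,"oi":3,"r":38},"sb":{"hw":41,"p":69,"tav":60}},"trp":{"puk":[65,83,63,25],"u":{"ca":1,"hf":77,"mr":5,"ndu":76},"wjr":{"f":5,"l":32,"o":15,"yg":96},"z":[81,15,10]}}
After op 12 (add /ngh/sb 56): {"hqt":{"c":{"atg":66,"dv":79,"gny":59},"hn":{"nap":42,"pu":1}},"ngh":{"eo":{"da":49,"l":73,"oi":3,"r":38},"sb":56},"trp":{"puk":[65,83,63,25],"u":{"ca":1,"hf":77,"mr":5,"ndu":76},"wjr":{"f":5,"l":32,"o":15,"yg":96},"z":[81,15,10]}}
After op 13 (replace /ngh/eo/da 82): {"hqt":{"c":{"atg":66,"dv":79,"gny":59},"hn":{"nap":42,"pu":1}},"ngh":{"eo":{"da":82,"l":73,"oi":3,"r":38},"sb":56},"trp":{"puk":[65,83,63,25],"u":{"ca":1,"hf":77,"mr":5,"ndu":76},"wjr":{"f":5,"l":32,"o":15,"yg":96},"z":[81,15,10]}}
After op 14 (remove /trp/u/hf): {"hqt":{"c":{"atg":66,"dv":79,"gny":59},"hn":{"nap":42,"pu":1}},"ngh":{"eo":{"da":82,"l":73,"oi":3,"r":38},"sb":56},"trp":{"puk":[65,83,63,25],"u":{"ca":1,"mr":5,"ndu":76},"wjr":{"f":5,"l":32,"o":15,"yg":96},"z":[81,15,10]}}
After op 15 (add /hqt/c/u 11): {"hqt":{"c":{"atg":66,"dv":79,"gny":59,"u":11},"hn":{"nap":42,"pu":1}},"ngh":{"eo":{"da":82,"l":73,"oi":3,"r":38},"sb":56},"trp":{"puk":[65,83,63,25],"u":{"ca":1,"mr":5,"ndu":76},"wjr":{"f":5,"l":32,"o":15,"yg":96},"z":[81,15,10]}}
After op 16 (add /trp/z/3 66): {"hqt":{"c":{"atg":66,"dv":79,"gny":59,"u":11},"hn":{"nap":42,"pu":1}},"ngh":{"eo":{"da":82,"l":73,"oi":3,"r":38},"sb":56},"trp":{"puk":[65,83,63,25],"u":{"ca":1,"mr":5,"ndu":76},"wjr":{"f":5,"l":32,"o":15,"yg":96},"z":[81,15,10,66]}}
After op 17 (add /trp/af 94): {"hqt":{"c":{"atg":66,"dv":79,"gny":59,"u":11},"hn":{"nap":42,"pu":1}},"ngh":{"eo":{"da":82,"l":73,"oi":3,"r":38},"sb":56},"trp":{"af":94,"puk":[65,83,63,25],"u":{"ca":1,"mr":5,"ndu":76},"wjr":{"f":5,"l":32,"o":15,"yg":96},"z":[81,15,10,66]}}
After op 18 (remove /trp/af): {"hqt":{"c":{"atg":66,"dv":79,"gny":59,"u":11},"hn":{"nap":42,"pu":1}},"ngh":{"eo":{"da":82,"l":73,"oi":3,"r":38},"sb":56},"trp":{"puk":[65,83,63,25],"u":{"ca":1,"mr":5,"ndu":76},"wjr":{"f":5,"l":32,"o":15,"yg":96},"z":[81,15,10,66]}}
After op 19 (add /trp/z/4 84): {"hqt":{"c":{"atg":66,"dv":79,"gny":59,"u":11},"hn":{"nap":42,"pu":1}},"ngh":{"eo":{"da":82,"l":73,"oi":3,"r":38},"sb":56},"trp":{"puk":[65,83,63,25],"u":{"ca":1,"mr":5,"ndu":76},"wjr":{"f":5,"l":32,"o":15,"yg":96},"z":[81,15,10,66,84]}}
After op 20 (add /ngh/mzi 83): {"hqt":{"c":{"atg":66,"dv":79,"gny":59,"u":11},"hn":{"nap":42,"pu":1}},"ngh":{"eo":{"da":82,"l":73,"oi":3,"r":38},"mzi":83,"sb":56},"trp":{"puk":[65,83,63,25],"u":{"ca":1,"mr":5,"ndu":76},"wjr":{"f":5,"l":32,"o":15,"yg":96},"z":[81,15,10,66,84]}}
After op 21 (replace /hqt/c 99): {"hqt":{"c":99,"hn":{"nap":42,"pu":1}},"ngh":{"eo":{"da":82,"l":73,"oi":3,"r":38},"mzi":83,"sb":56},"trp":{"puk":[65,83,63,25],"u":{"ca":1,"mr":5,"ndu":76},"wjr":{"f":5,"l":32,"o":15,"yg":96},"z":[81,15,10,66,84]}}
After op 22 (add /trp/od 68): {"hqt":{"c":99,"hn":{"nap":42,"pu":1}},"ngh":{"eo":{"da":82,"l":73,"oi":3,"r":38},"mzi":83,"sb":56},"trp":{"od":68,"puk":[65,83,63,25],"u":{"ca":1,"mr":5,"ndu":76},"wjr":{"f":5,"l":32,"o":15,"yg":96},"z":[81,15,10,66,84]}}
Size at path /hqt: 2

Answer: 2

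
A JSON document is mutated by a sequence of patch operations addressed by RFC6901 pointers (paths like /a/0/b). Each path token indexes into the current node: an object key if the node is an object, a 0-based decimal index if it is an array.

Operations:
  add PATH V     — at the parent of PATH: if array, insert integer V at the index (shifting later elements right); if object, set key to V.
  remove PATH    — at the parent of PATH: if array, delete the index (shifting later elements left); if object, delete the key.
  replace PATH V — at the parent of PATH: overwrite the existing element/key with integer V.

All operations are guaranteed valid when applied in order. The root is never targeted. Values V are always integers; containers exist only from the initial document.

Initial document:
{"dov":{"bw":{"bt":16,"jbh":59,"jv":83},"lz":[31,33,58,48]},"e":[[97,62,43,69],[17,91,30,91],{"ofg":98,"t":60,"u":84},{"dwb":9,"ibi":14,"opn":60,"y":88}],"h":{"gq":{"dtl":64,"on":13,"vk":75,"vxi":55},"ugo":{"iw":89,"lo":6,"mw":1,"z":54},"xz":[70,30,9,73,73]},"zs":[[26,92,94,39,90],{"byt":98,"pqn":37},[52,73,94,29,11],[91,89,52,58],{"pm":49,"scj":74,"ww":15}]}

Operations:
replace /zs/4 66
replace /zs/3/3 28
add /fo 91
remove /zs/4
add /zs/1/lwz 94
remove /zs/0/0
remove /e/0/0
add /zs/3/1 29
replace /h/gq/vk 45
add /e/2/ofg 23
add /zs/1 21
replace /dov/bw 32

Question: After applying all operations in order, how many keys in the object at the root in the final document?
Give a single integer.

Answer: 5

Derivation:
After op 1 (replace /zs/4 66): {"dov":{"bw":{"bt":16,"jbh":59,"jv":83},"lz":[31,33,58,48]},"e":[[97,62,43,69],[17,91,30,91],{"ofg":98,"t":60,"u":84},{"dwb":9,"ibi":14,"opn":60,"y":88}],"h":{"gq":{"dtl":64,"on":13,"vk":75,"vxi":55},"ugo":{"iw":89,"lo":6,"mw":1,"z":54},"xz":[70,30,9,73,73]},"zs":[[26,92,94,39,90],{"byt":98,"pqn":37},[52,73,94,29,11],[91,89,52,58],66]}
After op 2 (replace /zs/3/3 28): {"dov":{"bw":{"bt":16,"jbh":59,"jv":83},"lz":[31,33,58,48]},"e":[[97,62,43,69],[17,91,30,91],{"ofg":98,"t":60,"u":84},{"dwb":9,"ibi":14,"opn":60,"y":88}],"h":{"gq":{"dtl":64,"on":13,"vk":75,"vxi":55},"ugo":{"iw":89,"lo":6,"mw":1,"z":54},"xz":[70,30,9,73,73]},"zs":[[26,92,94,39,90],{"byt":98,"pqn":37},[52,73,94,29,11],[91,89,52,28],66]}
After op 3 (add /fo 91): {"dov":{"bw":{"bt":16,"jbh":59,"jv":83},"lz":[31,33,58,48]},"e":[[97,62,43,69],[17,91,30,91],{"ofg":98,"t":60,"u":84},{"dwb":9,"ibi":14,"opn":60,"y":88}],"fo":91,"h":{"gq":{"dtl":64,"on":13,"vk":75,"vxi":55},"ugo":{"iw":89,"lo":6,"mw":1,"z":54},"xz":[70,30,9,73,73]},"zs":[[26,92,94,39,90],{"byt":98,"pqn":37},[52,73,94,29,11],[91,89,52,28],66]}
After op 4 (remove /zs/4): {"dov":{"bw":{"bt":16,"jbh":59,"jv":83},"lz":[31,33,58,48]},"e":[[97,62,43,69],[17,91,30,91],{"ofg":98,"t":60,"u":84},{"dwb":9,"ibi":14,"opn":60,"y":88}],"fo":91,"h":{"gq":{"dtl":64,"on":13,"vk":75,"vxi":55},"ugo":{"iw":89,"lo":6,"mw":1,"z":54},"xz":[70,30,9,73,73]},"zs":[[26,92,94,39,90],{"byt":98,"pqn":37},[52,73,94,29,11],[91,89,52,28]]}
After op 5 (add /zs/1/lwz 94): {"dov":{"bw":{"bt":16,"jbh":59,"jv":83},"lz":[31,33,58,48]},"e":[[97,62,43,69],[17,91,30,91],{"ofg":98,"t":60,"u":84},{"dwb":9,"ibi":14,"opn":60,"y":88}],"fo":91,"h":{"gq":{"dtl":64,"on":13,"vk":75,"vxi":55},"ugo":{"iw":89,"lo":6,"mw":1,"z":54},"xz":[70,30,9,73,73]},"zs":[[26,92,94,39,90],{"byt":98,"lwz":94,"pqn":37},[52,73,94,29,11],[91,89,52,28]]}
After op 6 (remove /zs/0/0): {"dov":{"bw":{"bt":16,"jbh":59,"jv":83},"lz":[31,33,58,48]},"e":[[97,62,43,69],[17,91,30,91],{"ofg":98,"t":60,"u":84},{"dwb":9,"ibi":14,"opn":60,"y":88}],"fo":91,"h":{"gq":{"dtl":64,"on":13,"vk":75,"vxi":55},"ugo":{"iw":89,"lo":6,"mw":1,"z":54},"xz":[70,30,9,73,73]},"zs":[[92,94,39,90],{"byt":98,"lwz":94,"pqn":37},[52,73,94,29,11],[91,89,52,28]]}
After op 7 (remove /e/0/0): {"dov":{"bw":{"bt":16,"jbh":59,"jv":83},"lz":[31,33,58,48]},"e":[[62,43,69],[17,91,30,91],{"ofg":98,"t":60,"u":84},{"dwb":9,"ibi":14,"opn":60,"y":88}],"fo":91,"h":{"gq":{"dtl":64,"on":13,"vk":75,"vxi":55},"ugo":{"iw":89,"lo":6,"mw":1,"z":54},"xz":[70,30,9,73,73]},"zs":[[92,94,39,90],{"byt":98,"lwz":94,"pqn":37},[52,73,94,29,11],[91,89,52,28]]}
After op 8 (add /zs/3/1 29): {"dov":{"bw":{"bt":16,"jbh":59,"jv":83},"lz":[31,33,58,48]},"e":[[62,43,69],[17,91,30,91],{"ofg":98,"t":60,"u":84},{"dwb":9,"ibi":14,"opn":60,"y":88}],"fo":91,"h":{"gq":{"dtl":64,"on":13,"vk":75,"vxi":55},"ugo":{"iw":89,"lo":6,"mw":1,"z":54},"xz":[70,30,9,73,73]},"zs":[[92,94,39,90],{"byt":98,"lwz":94,"pqn":37},[52,73,94,29,11],[91,29,89,52,28]]}
After op 9 (replace /h/gq/vk 45): {"dov":{"bw":{"bt":16,"jbh":59,"jv":83},"lz":[31,33,58,48]},"e":[[62,43,69],[17,91,30,91],{"ofg":98,"t":60,"u":84},{"dwb":9,"ibi":14,"opn":60,"y":88}],"fo":91,"h":{"gq":{"dtl":64,"on":13,"vk":45,"vxi":55},"ugo":{"iw":89,"lo":6,"mw":1,"z":54},"xz":[70,30,9,73,73]},"zs":[[92,94,39,90],{"byt":98,"lwz":94,"pqn":37},[52,73,94,29,11],[91,29,89,52,28]]}
After op 10 (add /e/2/ofg 23): {"dov":{"bw":{"bt":16,"jbh":59,"jv":83},"lz":[31,33,58,48]},"e":[[62,43,69],[17,91,30,91],{"ofg":23,"t":60,"u":84},{"dwb":9,"ibi":14,"opn":60,"y":88}],"fo":91,"h":{"gq":{"dtl":64,"on":13,"vk":45,"vxi":55},"ugo":{"iw":89,"lo":6,"mw":1,"z":54},"xz":[70,30,9,73,73]},"zs":[[92,94,39,90],{"byt":98,"lwz":94,"pqn":37},[52,73,94,29,11],[91,29,89,52,28]]}
After op 11 (add /zs/1 21): {"dov":{"bw":{"bt":16,"jbh":59,"jv":83},"lz":[31,33,58,48]},"e":[[62,43,69],[17,91,30,91],{"ofg":23,"t":60,"u":84},{"dwb":9,"ibi":14,"opn":60,"y":88}],"fo":91,"h":{"gq":{"dtl":64,"on":13,"vk":45,"vxi":55},"ugo":{"iw":89,"lo":6,"mw":1,"z":54},"xz":[70,30,9,73,73]},"zs":[[92,94,39,90],21,{"byt":98,"lwz":94,"pqn":37},[52,73,94,29,11],[91,29,89,52,28]]}
After op 12 (replace /dov/bw 32): {"dov":{"bw":32,"lz":[31,33,58,48]},"e":[[62,43,69],[17,91,30,91],{"ofg":23,"t":60,"u":84},{"dwb":9,"ibi":14,"opn":60,"y":88}],"fo":91,"h":{"gq":{"dtl":64,"on":13,"vk":45,"vxi":55},"ugo":{"iw":89,"lo":6,"mw":1,"z":54},"xz":[70,30,9,73,73]},"zs":[[92,94,39,90],21,{"byt":98,"lwz":94,"pqn":37},[52,73,94,29,11],[91,29,89,52,28]]}
Size at the root: 5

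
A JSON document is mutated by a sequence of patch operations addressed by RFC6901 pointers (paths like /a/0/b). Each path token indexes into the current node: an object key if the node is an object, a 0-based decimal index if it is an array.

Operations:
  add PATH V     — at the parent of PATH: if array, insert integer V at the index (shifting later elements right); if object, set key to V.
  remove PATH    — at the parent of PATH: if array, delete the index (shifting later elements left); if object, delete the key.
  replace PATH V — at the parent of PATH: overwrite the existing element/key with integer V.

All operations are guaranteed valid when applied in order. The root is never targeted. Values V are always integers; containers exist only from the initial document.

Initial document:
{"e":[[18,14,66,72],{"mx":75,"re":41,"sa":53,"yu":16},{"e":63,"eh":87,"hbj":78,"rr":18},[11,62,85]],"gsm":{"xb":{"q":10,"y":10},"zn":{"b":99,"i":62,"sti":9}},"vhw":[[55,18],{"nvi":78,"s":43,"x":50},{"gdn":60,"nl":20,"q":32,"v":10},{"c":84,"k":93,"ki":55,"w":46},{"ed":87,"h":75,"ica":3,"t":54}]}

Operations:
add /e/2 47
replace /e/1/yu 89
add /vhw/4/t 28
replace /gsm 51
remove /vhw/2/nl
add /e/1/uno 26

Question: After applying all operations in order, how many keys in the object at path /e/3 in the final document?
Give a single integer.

After op 1 (add /e/2 47): {"e":[[18,14,66,72],{"mx":75,"re":41,"sa":53,"yu":16},47,{"e":63,"eh":87,"hbj":78,"rr":18},[11,62,85]],"gsm":{"xb":{"q":10,"y":10},"zn":{"b":99,"i":62,"sti":9}},"vhw":[[55,18],{"nvi":78,"s":43,"x":50},{"gdn":60,"nl":20,"q":32,"v":10},{"c":84,"k":93,"ki":55,"w":46},{"ed":87,"h":75,"ica":3,"t":54}]}
After op 2 (replace /e/1/yu 89): {"e":[[18,14,66,72],{"mx":75,"re":41,"sa":53,"yu":89},47,{"e":63,"eh":87,"hbj":78,"rr":18},[11,62,85]],"gsm":{"xb":{"q":10,"y":10},"zn":{"b":99,"i":62,"sti":9}},"vhw":[[55,18],{"nvi":78,"s":43,"x":50},{"gdn":60,"nl":20,"q":32,"v":10},{"c":84,"k":93,"ki":55,"w":46},{"ed":87,"h":75,"ica":3,"t":54}]}
After op 3 (add /vhw/4/t 28): {"e":[[18,14,66,72],{"mx":75,"re":41,"sa":53,"yu":89},47,{"e":63,"eh":87,"hbj":78,"rr":18},[11,62,85]],"gsm":{"xb":{"q":10,"y":10},"zn":{"b":99,"i":62,"sti":9}},"vhw":[[55,18],{"nvi":78,"s":43,"x":50},{"gdn":60,"nl":20,"q":32,"v":10},{"c":84,"k":93,"ki":55,"w":46},{"ed":87,"h":75,"ica":3,"t":28}]}
After op 4 (replace /gsm 51): {"e":[[18,14,66,72],{"mx":75,"re":41,"sa":53,"yu":89},47,{"e":63,"eh":87,"hbj":78,"rr":18},[11,62,85]],"gsm":51,"vhw":[[55,18],{"nvi":78,"s":43,"x":50},{"gdn":60,"nl":20,"q":32,"v":10},{"c":84,"k":93,"ki":55,"w":46},{"ed":87,"h":75,"ica":3,"t":28}]}
After op 5 (remove /vhw/2/nl): {"e":[[18,14,66,72],{"mx":75,"re":41,"sa":53,"yu":89},47,{"e":63,"eh":87,"hbj":78,"rr":18},[11,62,85]],"gsm":51,"vhw":[[55,18],{"nvi":78,"s":43,"x":50},{"gdn":60,"q":32,"v":10},{"c":84,"k":93,"ki":55,"w":46},{"ed":87,"h":75,"ica":3,"t":28}]}
After op 6 (add /e/1/uno 26): {"e":[[18,14,66,72],{"mx":75,"re":41,"sa":53,"uno":26,"yu":89},47,{"e":63,"eh":87,"hbj":78,"rr":18},[11,62,85]],"gsm":51,"vhw":[[55,18],{"nvi":78,"s":43,"x":50},{"gdn":60,"q":32,"v":10},{"c":84,"k":93,"ki":55,"w":46},{"ed":87,"h":75,"ica":3,"t":28}]}
Size at path /e/3: 4

Answer: 4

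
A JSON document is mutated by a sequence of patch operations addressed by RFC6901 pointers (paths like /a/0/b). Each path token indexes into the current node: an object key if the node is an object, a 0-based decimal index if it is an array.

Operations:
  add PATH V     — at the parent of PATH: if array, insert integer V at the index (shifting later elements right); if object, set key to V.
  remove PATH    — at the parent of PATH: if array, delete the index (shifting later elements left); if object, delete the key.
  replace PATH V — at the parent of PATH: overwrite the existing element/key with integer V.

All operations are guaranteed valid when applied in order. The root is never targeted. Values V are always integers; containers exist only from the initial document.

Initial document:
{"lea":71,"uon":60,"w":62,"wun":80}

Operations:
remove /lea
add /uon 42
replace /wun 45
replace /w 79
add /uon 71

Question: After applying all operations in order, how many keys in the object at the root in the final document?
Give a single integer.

Answer: 3

Derivation:
After op 1 (remove /lea): {"uon":60,"w":62,"wun":80}
After op 2 (add /uon 42): {"uon":42,"w":62,"wun":80}
After op 3 (replace /wun 45): {"uon":42,"w":62,"wun":45}
After op 4 (replace /w 79): {"uon":42,"w":79,"wun":45}
After op 5 (add /uon 71): {"uon":71,"w":79,"wun":45}
Size at the root: 3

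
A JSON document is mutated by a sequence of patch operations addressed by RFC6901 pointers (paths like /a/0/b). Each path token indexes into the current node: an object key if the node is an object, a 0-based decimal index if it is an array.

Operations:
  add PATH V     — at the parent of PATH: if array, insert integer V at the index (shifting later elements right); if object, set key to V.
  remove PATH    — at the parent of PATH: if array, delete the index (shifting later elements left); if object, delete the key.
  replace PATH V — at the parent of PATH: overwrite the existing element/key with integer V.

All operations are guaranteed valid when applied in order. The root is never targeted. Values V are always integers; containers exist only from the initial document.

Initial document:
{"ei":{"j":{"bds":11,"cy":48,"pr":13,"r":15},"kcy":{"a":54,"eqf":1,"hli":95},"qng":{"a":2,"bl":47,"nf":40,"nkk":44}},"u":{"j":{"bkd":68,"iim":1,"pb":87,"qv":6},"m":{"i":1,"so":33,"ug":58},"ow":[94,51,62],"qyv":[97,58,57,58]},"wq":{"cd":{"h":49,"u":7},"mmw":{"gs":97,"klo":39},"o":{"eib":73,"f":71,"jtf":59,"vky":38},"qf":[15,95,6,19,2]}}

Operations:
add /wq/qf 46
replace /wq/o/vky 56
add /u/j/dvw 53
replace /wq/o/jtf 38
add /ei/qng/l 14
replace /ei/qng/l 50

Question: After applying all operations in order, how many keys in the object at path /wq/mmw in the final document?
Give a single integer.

After op 1 (add /wq/qf 46): {"ei":{"j":{"bds":11,"cy":48,"pr":13,"r":15},"kcy":{"a":54,"eqf":1,"hli":95},"qng":{"a":2,"bl":47,"nf":40,"nkk":44}},"u":{"j":{"bkd":68,"iim":1,"pb":87,"qv":6},"m":{"i":1,"so":33,"ug":58},"ow":[94,51,62],"qyv":[97,58,57,58]},"wq":{"cd":{"h":49,"u":7},"mmw":{"gs":97,"klo":39},"o":{"eib":73,"f":71,"jtf":59,"vky":38},"qf":46}}
After op 2 (replace /wq/o/vky 56): {"ei":{"j":{"bds":11,"cy":48,"pr":13,"r":15},"kcy":{"a":54,"eqf":1,"hli":95},"qng":{"a":2,"bl":47,"nf":40,"nkk":44}},"u":{"j":{"bkd":68,"iim":1,"pb":87,"qv":6},"m":{"i":1,"so":33,"ug":58},"ow":[94,51,62],"qyv":[97,58,57,58]},"wq":{"cd":{"h":49,"u":7},"mmw":{"gs":97,"klo":39},"o":{"eib":73,"f":71,"jtf":59,"vky":56},"qf":46}}
After op 3 (add /u/j/dvw 53): {"ei":{"j":{"bds":11,"cy":48,"pr":13,"r":15},"kcy":{"a":54,"eqf":1,"hli":95},"qng":{"a":2,"bl":47,"nf":40,"nkk":44}},"u":{"j":{"bkd":68,"dvw":53,"iim":1,"pb":87,"qv":6},"m":{"i":1,"so":33,"ug":58},"ow":[94,51,62],"qyv":[97,58,57,58]},"wq":{"cd":{"h":49,"u":7},"mmw":{"gs":97,"klo":39},"o":{"eib":73,"f":71,"jtf":59,"vky":56},"qf":46}}
After op 4 (replace /wq/o/jtf 38): {"ei":{"j":{"bds":11,"cy":48,"pr":13,"r":15},"kcy":{"a":54,"eqf":1,"hli":95},"qng":{"a":2,"bl":47,"nf":40,"nkk":44}},"u":{"j":{"bkd":68,"dvw":53,"iim":1,"pb":87,"qv":6},"m":{"i":1,"so":33,"ug":58},"ow":[94,51,62],"qyv":[97,58,57,58]},"wq":{"cd":{"h":49,"u":7},"mmw":{"gs":97,"klo":39},"o":{"eib":73,"f":71,"jtf":38,"vky":56},"qf":46}}
After op 5 (add /ei/qng/l 14): {"ei":{"j":{"bds":11,"cy":48,"pr":13,"r":15},"kcy":{"a":54,"eqf":1,"hli":95},"qng":{"a":2,"bl":47,"l":14,"nf":40,"nkk":44}},"u":{"j":{"bkd":68,"dvw":53,"iim":1,"pb":87,"qv":6},"m":{"i":1,"so":33,"ug":58},"ow":[94,51,62],"qyv":[97,58,57,58]},"wq":{"cd":{"h":49,"u":7},"mmw":{"gs":97,"klo":39},"o":{"eib":73,"f":71,"jtf":38,"vky":56},"qf":46}}
After op 6 (replace /ei/qng/l 50): {"ei":{"j":{"bds":11,"cy":48,"pr":13,"r":15},"kcy":{"a":54,"eqf":1,"hli":95},"qng":{"a":2,"bl":47,"l":50,"nf":40,"nkk":44}},"u":{"j":{"bkd":68,"dvw":53,"iim":1,"pb":87,"qv":6},"m":{"i":1,"so":33,"ug":58},"ow":[94,51,62],"qyv":[97,58,57,58]},"wq":{"cd":{"h":49,"u":7},"mmw":{"gs":97,"klo":39},"o":{"eib":73,"f":71,"jtf":38,"vky":56},"qf":46}}
Size at path /wq/mmw: 2

Answer: 2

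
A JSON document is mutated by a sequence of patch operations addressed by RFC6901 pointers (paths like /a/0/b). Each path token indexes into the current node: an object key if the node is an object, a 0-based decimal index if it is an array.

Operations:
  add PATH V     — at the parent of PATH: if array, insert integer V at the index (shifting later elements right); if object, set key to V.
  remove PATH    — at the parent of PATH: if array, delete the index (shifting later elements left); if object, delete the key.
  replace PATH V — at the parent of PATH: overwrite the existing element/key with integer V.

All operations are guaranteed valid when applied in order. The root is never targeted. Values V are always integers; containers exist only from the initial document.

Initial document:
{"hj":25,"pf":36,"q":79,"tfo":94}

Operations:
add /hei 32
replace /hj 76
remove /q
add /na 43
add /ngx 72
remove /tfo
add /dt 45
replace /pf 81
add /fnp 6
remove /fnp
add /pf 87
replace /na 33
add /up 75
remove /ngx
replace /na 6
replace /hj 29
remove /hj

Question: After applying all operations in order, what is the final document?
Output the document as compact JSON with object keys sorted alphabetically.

After op 1 (add /hei 32): {"hei":32,"hj":25,"pf":36,"q":79,"tfo":94}
After op 2 (replace /hj 76): {"hei":32,"hj":76,"pf":36,"q":79,"tfo":94}
After op 3 (remove /q): {"hei":32,"hj":76,"pf":36,"tfo":94}
After op 4 (add /na 43): {"hei":32,"hj":76,"na":43,"pf":36,"tfo":94}
After op 5 (add /ngx 72): {"hei":32,"hj":76,"na":43,"ngx":72,"pf":36,"tfo":94}
After op 6 (remove /tfo): {"hei":32,"hj":76,"na":43,"ngx":72,"pf":36}
After op 7 (add /dt 45): {"dt":45,"hei":32,"hj":76,"na":43,"ngx":72,"pf":36}
After op 8 (replace /pf 81): {"dt":45,"hei":32,"hj":76,"na":43,"ngx":72,"pf":81}
After op 9 (add /fnp 6): {"dt":45,"fnp":6,"hei":32,"hj":76,"na":43,"ngx":72,"pf":81}
After op 10 (remove /fnp): {"dt":45,"hei":32,"hj":76,"na":43,"ngx":72,"pf":81}
After op 11 (add /pf 87): {"dt":45,"hei":32,"hj":76,"na":43,"ngx":72,"pf":87}
After op 12 (replace /na 33): {"dt":45,"hei":32,"hj":76,"na":33,"ngx":72,"pf":87}
After op 13 (add /up 75): {"dt":45,"hei":32,"hj":76,"na":33,"ngx":72,"pf":87,"up":75}
After op 14 (remove /ngx): {"dt":45,"hei":32,"hj":76,"na":33,"pf":87,"up":75}
After op 15 (replace /na 6): {"dt":45,"hei":32,"hj":76,"na":6,"pf":87,"up":75}
After op 16 (replace /hj 29): {"dt":45,"hei":32,"hj":29,"na":6,"pf":87,"up":75}
After op 17 (remove /hj): {"dt":45,"hei":32,"na":6,"pf":87,"up":75}

Answer: {"dt":45,"hei":32,"na":6,"pf":87,"up":75}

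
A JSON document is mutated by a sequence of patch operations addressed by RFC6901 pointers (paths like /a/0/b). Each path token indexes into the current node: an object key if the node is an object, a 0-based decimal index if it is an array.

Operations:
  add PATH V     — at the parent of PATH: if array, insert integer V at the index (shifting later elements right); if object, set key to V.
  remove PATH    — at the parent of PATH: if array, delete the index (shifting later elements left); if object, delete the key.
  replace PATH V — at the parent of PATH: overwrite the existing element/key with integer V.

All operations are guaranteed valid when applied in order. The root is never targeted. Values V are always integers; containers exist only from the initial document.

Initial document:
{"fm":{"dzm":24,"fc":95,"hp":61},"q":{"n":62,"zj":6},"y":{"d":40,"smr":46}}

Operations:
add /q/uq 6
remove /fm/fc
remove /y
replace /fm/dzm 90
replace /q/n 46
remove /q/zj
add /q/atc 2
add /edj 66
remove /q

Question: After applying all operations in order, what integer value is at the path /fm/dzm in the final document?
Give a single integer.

Answer: 90

Derivation:
After op 1 (add /q/uq 6): {"fm":{"dzm":24,"fc":95,"hp":61},"q":{"n":62,"uq":6,"zj":6},"y":{"d":40,"smr":46}}
After op 2 (remove /fm/fc): {"fm":{"dzm":24,"hp":61},"q":{"n":62,"uq":6,"zj":6},"y":{"d":40,"smr":46}}
After op 3 (remove /y): {"fm":{"dzm":24,"hp":61},"q":{"n":62,"uq":6,"zj":6}}
After op 4 (replace /fm/dzm 90): {"fm":{"dzm":90,"hp":61},"q":{"n":62,"uq":6,"zj":6}}
After op 5 (replace /q/n 46): {"fm":{"dzm":90,"hp":61},"q":{"n":46,"uq":6,"zj":6}}
After op 6 (remove /q/zj): {"fm":{"dzm":90,"hp":61},"q":{"n":46,"uq":6}}
After op 7 (add /q/atc 2): {"fm":{"dzm":90,"hp":61},"q":{"atc":2,"n":46,"uq":6}}
After op 8 (add /edj 66): {"edj":66,"fm":{"dzm":90,"hp":61},"q":{"atc":2,"n":46,"uq":6}}
After op 9 (remove /q): {"edj":66,"fm":{"dzm":90,"hp":61}}
Value at /fm/dzm: 90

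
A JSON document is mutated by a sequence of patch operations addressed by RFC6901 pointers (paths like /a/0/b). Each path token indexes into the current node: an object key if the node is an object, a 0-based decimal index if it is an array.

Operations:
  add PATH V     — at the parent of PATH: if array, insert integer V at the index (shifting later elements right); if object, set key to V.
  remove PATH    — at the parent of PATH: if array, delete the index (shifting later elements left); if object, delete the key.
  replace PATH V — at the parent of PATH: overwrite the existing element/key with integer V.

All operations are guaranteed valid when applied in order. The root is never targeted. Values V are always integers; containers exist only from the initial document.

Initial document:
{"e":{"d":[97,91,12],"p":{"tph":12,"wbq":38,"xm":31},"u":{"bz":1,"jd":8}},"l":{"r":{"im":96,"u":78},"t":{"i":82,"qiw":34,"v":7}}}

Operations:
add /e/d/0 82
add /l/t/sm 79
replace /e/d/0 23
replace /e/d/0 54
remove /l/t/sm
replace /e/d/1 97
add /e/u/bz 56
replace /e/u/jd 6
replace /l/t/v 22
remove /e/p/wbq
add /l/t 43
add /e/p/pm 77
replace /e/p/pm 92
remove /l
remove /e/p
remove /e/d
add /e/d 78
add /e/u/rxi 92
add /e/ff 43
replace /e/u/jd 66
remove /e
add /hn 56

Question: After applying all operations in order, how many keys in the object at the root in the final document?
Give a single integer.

Answer: 1

Derivation:
After op 1 (add /e/d/0 82): {"e":{"d":[82,97,91,12],"p":{"tph":12,"wbq":38,"xm":31},"u":{"bz":1,"jd":8}},"l":{"r":{"im":96,"u":78},"t":{"i":82,"qiw":34,"v":7}}}
After op 2 (add /l/t/sm 79): {"e":{"d":[82,97,91,12],"p":{"tph":12,"wbq":38,"xm":31},"u":{"bz":1,"jd":8}},"l":{"r":{"im":96,"u":78},"t":{"i":82,"qiw":34,"sm":79,"v":7}}}
After op 3 (replace /e/d/0 23): {"e":{"d":[23,97,91,12],"p":{"tph":12,"wbq":38,"xm":31},"u":{"bz":1,"jd":8}},"l":{"r":{"im":96,"u":78},"t":{"i":82,"qiw":34,"sm":79,"v":7}}}
After op 4 (replace /e/d/0 54): {"e":{"d":[54,97,91,12],"p":{"tph":12,"wbq":38,"xm":31},"u":{"bz":1,"jd":8}},"l":{"r":{"im":96,"u":78},"t":{"i":82,"qiw":34,"sm":79,"v":7}}}
After op 5 (remove /l/t/sm): {"e":{"d":[54,97,91,12],"p":{"tph":12,"wbq":38,"xm":31},"u":{"bz":1,"jd":8}},"l":{"r":{"im":96,"u":78},"t":{"i":82,"qiw":34,"v":7}}}
After op 6 (replace /e/d/1 97): {"e":{"d":[54,97,91,12],"p":{"tph":12,"wbq":38,"xm":31},"u":{"bz":1,"jd":8}},"l":{"r":{"im":96,"u":78},"t":{"i":82,"qiw":34,"v":7}}}
After op 7 (add /e/u/bz 56): {"e":{"d":[54,97,91,12],"p":{"tph":12,"wbq":38,"xm":31},"u":{"bz":56,"jd":8}},"l":{"r":{"im":96,"u":78},"t":{"i":82,"qiw":34,"v":7}}}
After op 8 (replace /e/u/jd 6): {"e":{"d":[54,97,91,12],"p":{"tph":12,"wbq":38,"xm":31},"u":{"bz":56,"jd":6}},"l":{"r":{"im":96,"u":78},"t":{"i":82,"qiw":34,"v":7}}}
After op 9 (replace /l/t/v 22): {"e":{"d":[54,97,91,12],"p":{"tph":12,"wbq":38,"xm":31},"u":{"bz":56,"jd":6}},"l":{"r":{"im":96,"u":78},"t":{"i":82,"qiw":34,"v":22}}}
After op 10 (remove /e/p/wbq): {"e":{"d":[54,97,91,12],"p":{"tph":12,"xm":31},"u":{"bz":56,"jd":6}},"l":{"r":{"im":96,"u":78},"t":{"i":82,"qiw":34,"v":22}}}
After op 11 (add /l/t 43): {"e":{"d":[54,97,91,12],"p":{"tph":12,"xm":31},"u":{"bz":56,"jd":6}},"l":{"r":{"im":96,"u":78},"t":43}}
After op 12 (add /e/p/pm 77): {"e":{"d":[54,97,91,12],"p":{"pm":77,"tph":12,"xm":31},"u":{"bz":56,"jd":6}},"l":{"r":{"im":96,"u":78},"t":43}}
After op 13 (replace /e/p/pm 92): {"e":{"d":[54,97,91,12],"p":{"pm":92,"tph":12,"xm":31},"u":{"bz":56,"jd":6}},"l":{"r":{"im":96,"u":78},"t":43}}
After op 14 (remove /l): {"e":{"d":[54,97,91,12],"p":{"pm":92,"tph":12,"xm":31},"u":{"bz":56,"jd":6}}}
After op 15 (remove /e/p): {"e":{"d":[54,97,91,12],"u":{"bz":56,"jd":6}}}
After op 16 (remove /e/d): {"e":{"u":{"bz":56,"jd":6}}}
After op 17 (add /e/d 78): {"e":{"d":78,"u":{"bz":56,"jd":6}}}
After op 18 (add /e/u/rxi 92): {"e":{"d":78,"u":{"bz":56,"jd":6,"rxi":92}}}
After op 19 (add /e/ff 43): {"e":{"d":78,"ff":43,"u":{"bz":56,"jd":6,"rxi":92}}}
After op 20 (replace /e/u/jd 66): {"e":{"d":78,"ff":43,"u":{"bz":56,"jd":66,"rxi":92}}}
After op 21 (remove /e): {}
After op 22 (add /hn 56): {"hn":56}
Size at the root: 1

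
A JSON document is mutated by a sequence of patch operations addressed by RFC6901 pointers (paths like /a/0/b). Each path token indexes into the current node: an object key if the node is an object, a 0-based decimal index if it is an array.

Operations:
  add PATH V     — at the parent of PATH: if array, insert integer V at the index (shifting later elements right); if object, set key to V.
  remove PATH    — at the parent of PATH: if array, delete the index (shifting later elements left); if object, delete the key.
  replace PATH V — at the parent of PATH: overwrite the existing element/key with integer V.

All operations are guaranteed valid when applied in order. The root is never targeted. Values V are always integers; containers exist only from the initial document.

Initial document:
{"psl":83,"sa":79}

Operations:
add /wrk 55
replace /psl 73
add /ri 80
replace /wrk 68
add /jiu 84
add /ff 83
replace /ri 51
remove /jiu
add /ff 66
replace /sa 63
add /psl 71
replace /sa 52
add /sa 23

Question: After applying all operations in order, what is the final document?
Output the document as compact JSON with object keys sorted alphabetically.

Answer: {"ff":66,"psl":71,"ri":51,"sa":23,"wrk":68}

Derivation:
After op 1 (add /wrk 55): {"psl":83,"sa":79,"wrk":55}
After op 2 (replace /psl 73): {"psl":73,"sa":79,"wrk":55}
After op 3 (add /ri 80): {"psl":73,"ri":80,"sa":79,"wrk":55}
After op 4 (replace /wrk 68): {"psl":73,"ri":80,"sa":79,"wrk":68}
After op 5 (add /jiu 84): {"jiu":84,"psl":73,"ri":80,"sa":79,"wrk":68}
After op 6 (add /ff 83): {"ff":83,"jiu":84,"psl":73,"ri":80,"sa":79,"wrk":68}
After op 7 (replace /ri 51): {"ff":83,"jiu":84,"psl":73,"ri":51,"sa":79,"wrk":68}
After op 8 (remove /jiu): {"ff":83,"psl":73,"ri":51,"sa":79,"wrk":68}
After op 9 (add /ff 66): {"ff":66,"psl":73,"ri":51,"sa":79,"wrk":68}
After op 10 (replace /sa 63): {"ff":66,"psl":73,"ri":51,"sa":63,"wrk":68}
After op 11 (add /psl 71): {"ff":66,"psl":71,"ri":51,"sa":63,"wrk":68}
After op 12 (replace /sa 52): {"ff":66,"psl":71,"ri":51,"sa":52,"wrk":68}
After op 13 (add /sa 23): {"ff":66,"psl":71,"ri":51,"sa":23,"wrk":68}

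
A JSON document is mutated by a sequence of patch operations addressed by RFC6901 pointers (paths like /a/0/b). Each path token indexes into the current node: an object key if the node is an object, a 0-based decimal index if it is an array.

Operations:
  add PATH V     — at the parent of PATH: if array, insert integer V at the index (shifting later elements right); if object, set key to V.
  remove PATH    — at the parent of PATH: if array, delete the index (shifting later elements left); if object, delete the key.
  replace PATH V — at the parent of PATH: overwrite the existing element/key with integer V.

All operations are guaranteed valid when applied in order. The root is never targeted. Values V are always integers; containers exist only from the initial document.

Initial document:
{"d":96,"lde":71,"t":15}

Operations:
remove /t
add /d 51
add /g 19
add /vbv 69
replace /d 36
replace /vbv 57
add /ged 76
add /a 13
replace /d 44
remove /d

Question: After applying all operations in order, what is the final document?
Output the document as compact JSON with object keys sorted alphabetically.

After op 1 (remove /t): {"d":96,"lde":71}
After op 2 (add /d 51): {"d":51,"lde":71}
After op 3 (add /g 19): {"d":51,"g":19,"lde":71}
After op 4 (add /vbv 69): {"d":51,"g":19,"lde":71,"vbv":69}
After op 5 (replace /d 36): {"d":36,"g":19,"lde":71,"vbv":69}
After op 6 (replace /vbv 57): {"d":36,"g":19,"lde":71,"vbv":57}
After op 7 (add /ged 76): {"d":36,"g":19,"ged":76,"lde":71,"vbv":57}
After op 8 (add /a 13): {"a":13,"d":36,"g":19,"ged":76,"lde":71,"vbv":57}
After op 9 (replace /d 44): {"a":13,"d":44,"g":19,"ged":76,"lde":71,"vbv":57}
After op 10 (remove /d): {"a":13,"g":19,"ged":76,"lde":71,"vbv":57}

Answer: {"a":13,"g":19,"ged":76,"lde":71,"vbv":57}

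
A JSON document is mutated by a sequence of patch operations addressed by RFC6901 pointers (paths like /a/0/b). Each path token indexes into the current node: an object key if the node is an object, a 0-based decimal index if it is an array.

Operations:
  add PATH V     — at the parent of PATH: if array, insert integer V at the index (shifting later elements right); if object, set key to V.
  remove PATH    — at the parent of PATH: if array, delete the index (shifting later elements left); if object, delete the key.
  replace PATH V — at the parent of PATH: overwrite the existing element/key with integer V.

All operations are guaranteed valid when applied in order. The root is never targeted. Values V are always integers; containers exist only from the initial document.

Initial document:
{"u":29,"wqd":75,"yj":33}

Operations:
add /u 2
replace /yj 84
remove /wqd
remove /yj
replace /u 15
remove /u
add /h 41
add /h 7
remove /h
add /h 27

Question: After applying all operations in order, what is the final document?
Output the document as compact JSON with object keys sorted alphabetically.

Answer: {"h":27}

Derivation:
After op 1 (add /u 2): {"u":2,"wqd":75,"yj":33}
After op 2 (replace /yj 84): {"u":2,"wqd":75,"yj":84}
After op 3 (remove /wqd): {"u":2,"yj":84}
After op 4 (remove /yj): {"u":2}
After op 5 (replace /u 15): {"u":15}
After op 6 (remove /u): {}
After op 7 (add /h 41): {"h":41}
After op 8 (add /h 7): {"h":7}
After op 9 (remove /h): {}
After op 10 (add /h 27): {"h":27}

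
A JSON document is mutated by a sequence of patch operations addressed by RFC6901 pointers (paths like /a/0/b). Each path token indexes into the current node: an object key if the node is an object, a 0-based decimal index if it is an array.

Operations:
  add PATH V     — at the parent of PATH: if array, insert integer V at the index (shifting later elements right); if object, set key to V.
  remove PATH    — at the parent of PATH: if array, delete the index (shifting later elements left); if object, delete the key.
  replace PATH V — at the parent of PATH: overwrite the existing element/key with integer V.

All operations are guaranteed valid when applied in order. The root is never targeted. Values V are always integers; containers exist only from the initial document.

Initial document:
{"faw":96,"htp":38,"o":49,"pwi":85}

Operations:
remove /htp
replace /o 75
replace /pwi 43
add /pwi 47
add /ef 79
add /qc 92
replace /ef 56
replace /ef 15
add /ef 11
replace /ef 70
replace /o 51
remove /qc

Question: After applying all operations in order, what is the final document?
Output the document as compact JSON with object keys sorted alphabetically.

Answer: {"ef":70,"faw":96,"o":51,"pwi":47}

Derivation:
After op 1 (remove /htp): {"faw":96,"o":49,"pwi":85}
After op 2 (replace /o 75): {"faw":96,"o":75,"pwi":85}
After op 3 (replace /pwi 43): {"faw":96,"o":75,"pwi":43}
After op 4 (add /pwi 47): {"faw":96,"o":75,"pwi":47}
After op 5 (add /ef 79): {"ef":79,"faw":96,"o":75,"pwi":47}
After op 6 (add /qc 92): {"ef":79,"faw":96,"o":75,"pwi":47,"qc":92}
After op 7 (replace /ef 56): {"ef":56,"faw":96,"o":75,"pwi":47,"qc":92}
After op 8 (replace /ef 15): {"ef":15,"faw":96,"o":75,"pwi":47,"qc":92}
After op 9 (add /ef 11): {"ef":11,"faw":96,"o":75,"pwi":47,"qc":92}
After op 10 (replace /ef 70): {"ef":70,"faw":96,"o":75,"pwi":47,"qc":92}
After op 11 (replace /o 51): {"ef":70,"faw":96,"o":51,"pwi":47,"qc":92}
After op 12 (remove /qc): {"ef":70,"faw":96,"o":51,"pwi":47}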